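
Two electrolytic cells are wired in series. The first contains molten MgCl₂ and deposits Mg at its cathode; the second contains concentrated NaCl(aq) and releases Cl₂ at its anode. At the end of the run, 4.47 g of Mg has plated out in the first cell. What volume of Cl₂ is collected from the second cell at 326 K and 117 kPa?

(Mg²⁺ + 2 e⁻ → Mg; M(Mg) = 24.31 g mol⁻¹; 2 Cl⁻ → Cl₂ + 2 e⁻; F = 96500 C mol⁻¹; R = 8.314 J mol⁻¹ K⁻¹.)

n(Mg) = 4.47 / 24.31 = 0.1839 mol, so n(e⁻) = 2 × 0.1839 = 0.3677 mol.
The cells are in series, so the same 0.3677 mol of electrons passes through the second cell.
2 Cl⁻ → Cl₂ + 2 e⁻ — 2 mol e⁻ per mol Cl₂, so n(Cl₂) = 0.3677/2 = 0.1839 mol.
V = nRT/P = (0.1839 × 8.314 × 326) / (117 × 10³) = 0.00426 m³ = 4.26 L.

4.26 L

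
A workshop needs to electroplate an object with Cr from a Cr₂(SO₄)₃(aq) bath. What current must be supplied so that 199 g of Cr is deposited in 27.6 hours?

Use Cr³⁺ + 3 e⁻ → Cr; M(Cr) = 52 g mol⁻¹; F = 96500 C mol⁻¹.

11.2 A

n(Cr) = 199 / 52 = 3.827 mol.
n(e⁻) = 3 × 3.827 = 11.48 mol.
Q = n(e⁻)·F = 11.48 × 96500 = 1108000 C.
I = Q/t = 1108000 / 99360 s = 11.2 A.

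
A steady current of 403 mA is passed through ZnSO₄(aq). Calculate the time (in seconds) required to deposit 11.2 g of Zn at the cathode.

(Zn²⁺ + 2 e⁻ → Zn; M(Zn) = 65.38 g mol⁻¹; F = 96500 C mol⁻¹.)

82000 s

n(Zn) = m/M = 11.2 / 65.38 = 0.1713 mol.
Each Zn atom requires 2 electrons, so n(e⁻) = 2 × 0.1713 = 0.3426 mol.
Q = n(e⁻)·F = 0.3426 × 96500 = 33060 C.
t = Q/I = 33060 / 0.4030 A = 82040 s.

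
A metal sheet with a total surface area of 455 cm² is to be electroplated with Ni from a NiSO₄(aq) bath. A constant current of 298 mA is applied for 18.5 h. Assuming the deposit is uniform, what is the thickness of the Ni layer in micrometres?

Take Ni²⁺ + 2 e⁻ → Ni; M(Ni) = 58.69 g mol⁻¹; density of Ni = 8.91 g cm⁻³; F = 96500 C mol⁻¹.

Q = I·t = 0.2980 × 66600 = 19850 C; n(e⁻) = 0.2057 mol.
n(Ni) = n(e⁻)/2 = 0.1028 mol, so m = 0.1028 × 58.69 = 6.035 g.
Volume = m/ρ = 6.035 / 8.91 = 0.6774 cm³.
Thickness = V/A = 0.6774 / 455 = 0.00149 cm = 14.9 μm.

14.9 μm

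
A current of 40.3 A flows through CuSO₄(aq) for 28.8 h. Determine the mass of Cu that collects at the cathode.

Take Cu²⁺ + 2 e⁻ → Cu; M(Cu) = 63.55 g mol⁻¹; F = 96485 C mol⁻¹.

1380 g

Q = I·t = 40.30 A × 103680 s = 4178000 C.
n(e⁻) = Q/F = 4178000 / 96485 = 43.31 mol.
Cu²⁺ + 2 e⁻ → Cu, so n(Cu) = n(e⁻)/2 = 21.65 mol.
m = n·M = 21.65 × 63.55 = 1380 g.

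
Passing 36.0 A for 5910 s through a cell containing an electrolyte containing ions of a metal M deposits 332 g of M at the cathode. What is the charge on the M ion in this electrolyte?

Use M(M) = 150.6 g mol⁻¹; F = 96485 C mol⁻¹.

+1

Q = I·t = 36.00 A × 5910.0 s = 212800 C, so n(e⁻) = 212800/96485 = 2.205 mol.
n(M) deposited = 332 / 150.6 = 2.205 mol.
Electrons per atom = n(e⁻)/n(M) = 2.205 / 2.205 = 1.00 ≈ 1, so the ion is M⁺.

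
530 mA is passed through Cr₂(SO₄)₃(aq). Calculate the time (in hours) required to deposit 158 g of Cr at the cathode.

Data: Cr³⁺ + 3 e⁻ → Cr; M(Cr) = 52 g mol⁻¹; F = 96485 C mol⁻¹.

n(Cr) = m/M = 158 / 52 = 3.038 mol.
Each Cr atom requires 3 electrons, so n(e⁻) = 3 × 3.038 = 9.115 mol.
Q = n(e⁻)·F = 9.115 × 96485 = 879500 C.
t = Q/I = 879500 / 0.5300 A = 1659000 s = 461 h.

461 h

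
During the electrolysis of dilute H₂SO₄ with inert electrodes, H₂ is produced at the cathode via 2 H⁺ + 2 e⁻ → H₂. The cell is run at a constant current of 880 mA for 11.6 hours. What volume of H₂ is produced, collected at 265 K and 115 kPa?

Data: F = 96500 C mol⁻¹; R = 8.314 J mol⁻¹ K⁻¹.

3.65 L

Q = I·t = 0.8800 A × 41760 s = 36750 C.
n(e⁻) = Q/F = 36750 / 96500 = 0.3808 mol.
2 electrons are transferred per H₂ molecule, so n(H₂) = 0.3808 / 2 = 0.1904 mol.
V = nRT/P = (0.1904 × 8.314 × 265) / (115 × 10³ Pa) = 0.00365 m³ = 3.65 L.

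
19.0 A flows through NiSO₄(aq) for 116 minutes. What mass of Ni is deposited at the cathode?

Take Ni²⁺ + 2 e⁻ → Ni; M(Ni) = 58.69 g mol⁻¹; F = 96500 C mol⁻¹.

Q = I·t = 19.00 A × 6960.0 s = 132200 C.
n(e⁻) = Q/F = 132200 / 96500 = 1.370 mol.
Ni²⁺ + 2 e⁻ → Ni, so n(Ni) = n(e⁻)/2 = 0.6852 mol.
m = n·M = 0.6852 × 58.69 = 40.2 g.

40.2 g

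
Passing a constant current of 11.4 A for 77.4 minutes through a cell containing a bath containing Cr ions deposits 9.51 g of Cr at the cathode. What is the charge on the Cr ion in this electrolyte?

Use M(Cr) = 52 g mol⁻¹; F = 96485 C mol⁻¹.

+3

Q = I·t = 11.40 A × 4644.0 s = 52940 C, so n(e⁻) = 52940/96485 = 0.5487 mol.
n(Cr) deposited = 9.51 / 52 = 0.1829 mol.
Electrons per atom = n(e⁻)/n(Cr) = 0.5487 / 0.1829 = 3.00 ≈ 3, so the ion is Cr³⁺.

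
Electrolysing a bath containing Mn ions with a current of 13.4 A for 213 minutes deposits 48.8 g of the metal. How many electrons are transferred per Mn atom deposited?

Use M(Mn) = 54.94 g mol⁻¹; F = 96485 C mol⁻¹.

2

Q = I·t = 13.40 A × 12780 s = 171300 C, so n(e⁻) = 171300/96485 = 1.775 mol.
n(Mn) deposited = 48.8 / 54.94 = 0.8882 mol.
Electrons per atom = n(e⁻)/n(Mn) = 1.775 / 0.8882 = 2.00 ≈ 2, so the ion is Mn²⁺.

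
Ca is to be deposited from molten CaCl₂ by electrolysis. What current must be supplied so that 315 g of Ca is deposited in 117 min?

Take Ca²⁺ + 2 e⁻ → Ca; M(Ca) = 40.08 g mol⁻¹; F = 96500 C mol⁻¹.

216 A

n(Ca) = 315 / 40.08 = 7.859 mol.
n(e⁻) = 2 × 7.859 = 15.72 mol.
Q = n(e⁻)·F = 15.72 × 96500 = 1517000 C.
I = Q/t = 1517000 / 7020.0 s = 216 A.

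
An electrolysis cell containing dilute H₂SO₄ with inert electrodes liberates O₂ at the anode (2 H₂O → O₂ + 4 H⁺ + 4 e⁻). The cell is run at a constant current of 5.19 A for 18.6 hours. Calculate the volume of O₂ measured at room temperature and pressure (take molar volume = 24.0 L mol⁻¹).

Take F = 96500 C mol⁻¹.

21.6 L

Q = I·t = 5.190 A × 66960 s = 347500 C.
n(e⁻) = Q/F = 347500 / 96500 = 3.601 mol.
4 electrons are transferred per O₂ molecule, so n(O₂) = 3.601 / 4 = 0.9003 mol.
V = n × V_m = 0.9003 × 24.0 = 21.6 L.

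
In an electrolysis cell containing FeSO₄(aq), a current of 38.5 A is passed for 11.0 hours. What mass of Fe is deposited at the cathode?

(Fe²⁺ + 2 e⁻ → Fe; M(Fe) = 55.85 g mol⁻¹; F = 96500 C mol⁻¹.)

441 g

Q = I·t = 38.50 A × 39600 s = 1525000 C.
n(e⁻) = Q/F = 1525000 / 96500 = 15.80 mol.
Fe²⁺ + 2 e⁻ → Fe, so n(Fe) = n(e⁻)/2 = 7.899 mol.
m = n·M = 7.899 × 55.85 = 441 g.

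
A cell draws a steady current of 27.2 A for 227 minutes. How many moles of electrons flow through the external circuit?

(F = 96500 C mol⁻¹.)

Q = I·t = 27.20 A × 13620 s = 370500 C.
n(e⁻) = Q/F = 370500 / 96500 = 3.84 mol.

3.84 mol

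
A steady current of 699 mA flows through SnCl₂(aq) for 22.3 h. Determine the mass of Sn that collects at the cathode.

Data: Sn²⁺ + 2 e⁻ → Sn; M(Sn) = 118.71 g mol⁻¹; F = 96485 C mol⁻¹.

Q = I·t = 0.6990 A × 80280 s = 56120 C.
n(e⁻) = Q/F = 56120 / 96485 = 0.5816 mol.
Sn²⁺ + 2 e⁻ → Sn, so n(Sn) = n(e⁻)/2 = 0.2908 mol.
m = n·M = 0.2908 × 118.71 = 34.5 g.

34.5 g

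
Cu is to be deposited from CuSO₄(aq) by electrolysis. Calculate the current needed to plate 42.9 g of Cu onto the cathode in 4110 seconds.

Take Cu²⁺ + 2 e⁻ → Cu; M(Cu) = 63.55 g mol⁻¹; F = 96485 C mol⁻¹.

n(Cu) = 42.9 / 63.55 = 0.6751 mol.
n(e⁻) = 2 × 0.6751 = 1.350 mol.
Q = n(e⁻)·F = 1.350 × 96485 = 130300 C.
I = Q/t = 130300 / 4110.0 s = 31.7 A.

31.7 A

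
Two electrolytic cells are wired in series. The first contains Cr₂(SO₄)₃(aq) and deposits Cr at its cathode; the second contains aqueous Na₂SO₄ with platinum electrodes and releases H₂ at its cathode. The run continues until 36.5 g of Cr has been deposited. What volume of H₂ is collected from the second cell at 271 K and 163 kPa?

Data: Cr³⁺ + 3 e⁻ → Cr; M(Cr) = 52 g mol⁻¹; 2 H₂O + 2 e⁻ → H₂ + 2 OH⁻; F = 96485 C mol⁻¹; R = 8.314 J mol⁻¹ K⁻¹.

14.6 L

n(Cr) = 36.5 / 52 = 0.7019 mol, so n(e⁻) = 3 × 0.7019 = 2.106 mol.
The cells are in series, so the same 2.106 mol of electrons passes through the second cell.
2 H₂O + 2 e⁻ → H₂ + 2 OH⁻ — 2 mol e⁻ per mol H₂, so n(H₂) = 2.106/2 = 1.053 mol.
V = nRT/P = (1.053 × 8.314 × 271) / (163 × 10³) = 0.0146 m³ = 14.6 L.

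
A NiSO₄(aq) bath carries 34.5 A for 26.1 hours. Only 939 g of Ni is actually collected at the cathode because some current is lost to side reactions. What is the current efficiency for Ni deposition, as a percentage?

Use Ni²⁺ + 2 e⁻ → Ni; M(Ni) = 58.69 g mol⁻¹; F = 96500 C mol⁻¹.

Q = I·t = 34.50 × 93960 = 3242000 C; n(e⁻) = 3242000/96500 = 33.59 mol.
Theoretical n(Ni) = n(e⁻)/2 = 16.80 mol, i.e. m_theo = 16.80 × 58.69 = 985.8 g.
Efficiency = m_actual / m_theo = 939 / 985.8 = 95.3 %.

95.3 %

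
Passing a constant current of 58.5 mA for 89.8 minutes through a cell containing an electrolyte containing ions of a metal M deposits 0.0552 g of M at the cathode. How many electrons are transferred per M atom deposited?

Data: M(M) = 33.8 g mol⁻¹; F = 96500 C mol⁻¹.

2

Q = I·t = 0.05850 A × 5388.0 s = 315.2 C, so n(e⁻) = 315.2/96500 = 0.003266 mol.
n(M) deposited = 0.0552 / 33.8 = 0.001633 mol.
Electrons per atom = n(e⁻)/n(M) = 0.003266 / 0.001633 = 2.00 ≈ 2, so the ion is M²⁺.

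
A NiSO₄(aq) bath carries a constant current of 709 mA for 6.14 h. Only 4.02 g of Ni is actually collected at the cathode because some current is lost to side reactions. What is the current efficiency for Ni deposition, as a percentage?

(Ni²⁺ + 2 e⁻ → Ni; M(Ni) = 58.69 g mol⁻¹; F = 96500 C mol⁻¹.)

Q = I·t = 0.7090 × 22104 = 15670 C; n(e⁻) = 15670/96500 = 0.1624 mol.
Theoretical n(Ni) = n(e⁻)/2 = 0.08120 mol, i.e. m_theo = 0.08120 × 58.69 = 4.766 g.
Efficiency = m_actual / m_theo = 4.02 / 4.766 = 84.4 %.

84.4 %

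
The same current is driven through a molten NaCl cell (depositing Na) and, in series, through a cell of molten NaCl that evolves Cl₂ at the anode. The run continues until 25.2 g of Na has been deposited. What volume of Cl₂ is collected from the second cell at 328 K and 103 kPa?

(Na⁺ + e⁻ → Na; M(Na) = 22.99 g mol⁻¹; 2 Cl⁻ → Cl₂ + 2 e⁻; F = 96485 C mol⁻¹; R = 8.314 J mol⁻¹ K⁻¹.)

14.5 L

n(Na) = 25.2 / 22.99 = 1.096 mol, so n(e⁻) = 1 × 1.096 = 1.096 mol.
The cells are in series, so the same 1.096 mol of electrons passes through the second cell.
2 Cl⁻ → Cl₂ + 2 e⁻ — 2 mol e⁻ per mol Cl₂, so n(Cl₂) = 1.096/2 = 0.5481 mol.
V = nRT/P = (0.5481 × 8.314 × 328) / (103 × 10³) = 0.0145 m³ = 14.5 L.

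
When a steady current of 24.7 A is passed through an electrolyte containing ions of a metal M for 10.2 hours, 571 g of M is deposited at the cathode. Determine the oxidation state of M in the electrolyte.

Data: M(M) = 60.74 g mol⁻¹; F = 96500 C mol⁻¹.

+1

Q = I·t = 24.70 A × 36720 s = 907000 C, so n(e⁻) = 907000/96500 = 9.399 mol.
n(M) deposited = 571 / 60.74 = 9.401 mol.
Electrons per atom = n(e⁻)/n(M) = 9.399 / 9.401 = 1.00 ≈ 1, so the ion is M⁺.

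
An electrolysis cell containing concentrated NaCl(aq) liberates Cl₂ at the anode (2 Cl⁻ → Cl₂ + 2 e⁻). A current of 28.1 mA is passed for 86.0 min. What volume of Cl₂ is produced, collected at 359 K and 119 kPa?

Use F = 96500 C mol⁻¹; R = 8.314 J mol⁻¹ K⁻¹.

Q = I·t = 0.02810 A × 5160.0 s = 145.0 C.
n(e⁻) = Q/F = 145.0 / 96500 = 0.001503 mol.
2 electrons are transferred per Cl₂ molecule, so n(Cl₂) = 0.001503 / 2 = 0.0007513 mol.
V = nRT/P = (0.0007513 × 8.314 × 359) / (119 × 10³ Pa) = 1.88 × 10⁻⁵ m³ = 0.0188 L.

0.0188 L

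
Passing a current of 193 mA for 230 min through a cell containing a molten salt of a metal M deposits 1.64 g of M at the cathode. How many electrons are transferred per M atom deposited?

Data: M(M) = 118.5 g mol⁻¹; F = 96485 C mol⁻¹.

2

Q = I·t = 0.1930 A × 13800 s = 2663 C, so n(e⁻) = 2663/96485 = 0.02760 mol.
n(M) deposited = 1.64 / 118.5 = 0.01384 mol.
Electrons per atom = n(e⁻)/n(M) = 0.02760 / 0.01384 = 1.99 ≈ 2, so the ion is M²⁺.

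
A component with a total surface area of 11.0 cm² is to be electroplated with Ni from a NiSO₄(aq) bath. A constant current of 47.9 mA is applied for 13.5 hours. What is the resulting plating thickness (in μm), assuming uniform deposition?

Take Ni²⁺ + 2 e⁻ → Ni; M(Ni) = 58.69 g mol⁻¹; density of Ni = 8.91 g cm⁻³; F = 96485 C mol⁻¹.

72.2 μm

Q = I·t = 0.04790 × 48600 = 2328 C; n(e⁻) = 0.02413 mol.
n(Ni) = n(e⁻)/2 = 0.01206 mol, so m = 0.01206 × 58.69 = 0.7080 g.
Volume = m/ρ = 0.7080 / 8.91 = 0.07946 cm³.
Thickness = V/A = 0.07946 / 11.0 = 0.00722 cm = 72.2 μm.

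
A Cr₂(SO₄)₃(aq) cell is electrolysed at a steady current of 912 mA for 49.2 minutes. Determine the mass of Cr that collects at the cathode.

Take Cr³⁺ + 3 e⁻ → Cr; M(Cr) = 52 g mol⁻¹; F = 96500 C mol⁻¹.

0.484 g

Q = I·t = 0.9120 A × 2952.0 s = 2692 C.
n(e⁻) = Q/F = 2692 / 96500 = 0.02790 mol.
Cr³⁺ + 3 e⁻ → Cr, so n(Cr) = n(e⁻)/3 = 0.009300 mol.
m = n·M = 0.009300 × 52 = 0.484 g.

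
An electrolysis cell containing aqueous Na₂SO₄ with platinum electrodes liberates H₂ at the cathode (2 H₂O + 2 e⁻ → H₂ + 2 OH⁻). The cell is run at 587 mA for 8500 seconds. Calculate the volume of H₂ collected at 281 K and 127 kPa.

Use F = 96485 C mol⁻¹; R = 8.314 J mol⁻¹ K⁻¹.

0.476 L

Q = I·t = 0.5870 A × 8500.0 s = 4990 C.
n(e⁻) = Q/F = 4990 / 96485 = 0.05171 mol.
2 electrons are transferred per H₂ molecule, so n(H₂) = 0.05171 / 2 = 0.02586 mol.
V = nRT/P = (0.02586 × 8.314 × 281) / (127 × 10³ Pa) = 4.76 × 10⁻⁴ m³ = 0.476 L.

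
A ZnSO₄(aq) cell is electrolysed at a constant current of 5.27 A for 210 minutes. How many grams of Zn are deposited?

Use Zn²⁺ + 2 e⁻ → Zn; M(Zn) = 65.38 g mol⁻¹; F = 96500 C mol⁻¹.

22.5 g

Q = I·t = 5.270 A × 12600 s = 66400 C.
n(e⁻) = Q/F = 66400 / 96500 = 0.6881 mol.
Zn²⁺ + 2 e⁻ → Zn, so n(Zn) = n(e⁻)/2 = 0.3441 mol.
m = n·M = 0.3441 × 65.38 = 22.5 g.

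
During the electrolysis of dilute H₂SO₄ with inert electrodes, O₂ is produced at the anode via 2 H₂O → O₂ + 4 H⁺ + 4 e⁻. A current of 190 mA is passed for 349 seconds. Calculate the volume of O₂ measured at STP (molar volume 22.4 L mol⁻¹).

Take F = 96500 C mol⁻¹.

0.00385 L

Q = I·t = 0.1900 A × 349.00 s = 66.31 C.
n(e⁻) = Q/F = 66.31 / 96500 = 0.0006872 mol.
4 electrons are transferred per O₂ molecule, so n(O₂) = 0.0006872 / 4 = 0.0001718 mol.
V = n × V_m = 0.0001718 × 22.4 = 0.00385 L.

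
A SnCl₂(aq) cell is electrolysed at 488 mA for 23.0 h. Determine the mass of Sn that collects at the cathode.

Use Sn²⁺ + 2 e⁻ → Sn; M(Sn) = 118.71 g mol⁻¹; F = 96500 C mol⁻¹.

Q = I·t = 0.4880 A × 82800 s = 40410 C.
n(e⁻) = Q/F = 40410 / 96500 = 0.4187 mol.
Sn²⁺ + 2 e⁻ → Sn, so n(Sn) = n(e⁻)/2 = 0.2094 mol.
m = n·M = 0.2094 × 118.71 = 24.9 g.

24.9 g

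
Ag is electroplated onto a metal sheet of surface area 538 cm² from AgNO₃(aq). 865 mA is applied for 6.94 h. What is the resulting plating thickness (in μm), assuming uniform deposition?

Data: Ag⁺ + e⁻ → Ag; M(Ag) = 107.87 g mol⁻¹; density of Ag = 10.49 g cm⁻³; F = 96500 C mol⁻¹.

42.8 μm

Q = I·t = 0.8650 × 24984 = 21610 C; n(e⁻) = 0.2239 mol.
n(Ag) = n(e⁻)/1 = 0.2239 mol, so m = 0.2239 × 107.87 = 24.16 g.
Volume = m/ρ = 24.16 / 10.49 = 2.303 cm³.
Thickness = V/A = 2.303 / 538 = 0.00428 cm = 42.8 μm.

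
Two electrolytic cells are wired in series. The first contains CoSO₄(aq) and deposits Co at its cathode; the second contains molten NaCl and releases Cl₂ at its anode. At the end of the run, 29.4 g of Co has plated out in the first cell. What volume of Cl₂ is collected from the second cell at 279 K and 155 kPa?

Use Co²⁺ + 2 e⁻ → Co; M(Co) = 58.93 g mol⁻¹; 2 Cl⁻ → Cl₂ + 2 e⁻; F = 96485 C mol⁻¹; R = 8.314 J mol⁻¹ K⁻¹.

n(Co) = 29.4 / 58.93 = 0.4989 mol, so n(e⁻) = 2 × 0.4989 = 0.9978 mol.
The cells are in series, so the same 0.9978 mol of electrons passes through the second cell.
2 Cl⁻ → Cl₂ + 2 e⁻ — 2 mol e⁻ per mol Cl₂, so n(Cl₂) = 0.9978/2 = 0.4989 mol.
V = nRT/P = (0.4989 × 8.314 × 279) / (155 × 10³) = 0.00747 m³ = 7.47 L.

7.47 L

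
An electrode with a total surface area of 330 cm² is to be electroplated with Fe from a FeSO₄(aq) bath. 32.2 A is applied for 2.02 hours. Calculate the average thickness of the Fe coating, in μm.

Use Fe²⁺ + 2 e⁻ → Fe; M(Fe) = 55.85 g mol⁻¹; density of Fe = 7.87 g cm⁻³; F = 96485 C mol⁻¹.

Q = I·t = 32.20 × 7272.0 = 234200 C; n(e⁻) = 2.427 mol.
n(Fe) = n(e⁻)/2 = 1.213 mol, so m = 1.213 × 55.85 = 67.77 g.
Volume = m/ρ = 67.77 / 7.87 = 8.611 cm³.
Thickness = V/A = 8.611 / 330 = 0.0261 cm = 261 μm.

261 μm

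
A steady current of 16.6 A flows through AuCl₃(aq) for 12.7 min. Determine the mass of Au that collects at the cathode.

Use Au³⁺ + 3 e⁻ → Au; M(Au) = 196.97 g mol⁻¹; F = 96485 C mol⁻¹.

Q = I·t = 16.60 A × 762.00 s = 12650 C.
n(e⁻) = Q/F = 12650 / 96485 = 0.1311 mol.
Au³⁺ + 3 e⁻ → Au, so n(Au) = n(e⁻)/3 = 0.04370 mol.
m = n·M = 0.04370 × 196.97 = 8.61 g.

8.61 g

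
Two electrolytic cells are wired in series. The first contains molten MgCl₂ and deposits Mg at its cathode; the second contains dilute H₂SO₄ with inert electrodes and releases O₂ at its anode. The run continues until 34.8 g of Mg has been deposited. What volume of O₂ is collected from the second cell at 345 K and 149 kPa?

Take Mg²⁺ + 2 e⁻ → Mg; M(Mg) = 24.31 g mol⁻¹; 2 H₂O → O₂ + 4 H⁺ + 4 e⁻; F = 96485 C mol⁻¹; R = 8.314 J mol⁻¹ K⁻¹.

13.8 L

n(Mg) = 34.8 / 24.31 = 1.432 mol, so n(e⁻) = 2 × 1.432 = 2.863 mol.
The cells are in series, so the same 2.863 mol of electrons passes through the second cell.
2 H₂O → O₂ + 4 H⁺ + 4 e⁻ — 4 mol e⁻ per mol O₂, so n(O₂) = 2.863/4 = 0.7158 mol.
V = nRT/P = (0.7158 × 8.314 × 345) / (149 × 10³) = 0.0138 m³ = 13.8 L.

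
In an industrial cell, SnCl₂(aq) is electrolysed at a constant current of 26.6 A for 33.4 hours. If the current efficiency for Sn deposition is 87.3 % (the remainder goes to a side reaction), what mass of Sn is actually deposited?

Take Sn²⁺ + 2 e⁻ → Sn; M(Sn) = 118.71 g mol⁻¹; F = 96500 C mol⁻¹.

1720 g

Q = I·t = 26.60 × 120240 = 3198000 C.
n(e⁻) = 3198000/96500 = 33.14 mol; theoretically n(Sn) = 33.14/2 = 16.57 mol, m_theo = 1967 g.
At 87.3 % efficiency, m_actual = 0.873 × 1967 = 1720 g.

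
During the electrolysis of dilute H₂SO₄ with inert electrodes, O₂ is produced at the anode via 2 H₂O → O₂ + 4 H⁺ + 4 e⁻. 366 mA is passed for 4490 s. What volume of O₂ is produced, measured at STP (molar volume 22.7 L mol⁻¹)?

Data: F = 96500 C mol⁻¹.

0.0966 L

Q = I·t = 0.3660 A × 4490.0 s = 1643 C.
n(e⁻) = Q/F = 1643 / 96500 = 0.01703 mol.
4 electrons are transferred per O₂ molecule, so n(O₂) = 0.01703 / 4 = 0.004257 mol.
V = n × V_m = 0.004257 × 22.7 = 0.0966 L.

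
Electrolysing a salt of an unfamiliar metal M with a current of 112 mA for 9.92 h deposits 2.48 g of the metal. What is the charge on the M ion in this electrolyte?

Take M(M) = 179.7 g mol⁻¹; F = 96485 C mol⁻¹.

Q = I·t = 0.1120 A × 35712 s = 4000 C, so n(e⁻) = 4000/96485 = 0.04145 mol.
n(M) deposited = 2.48 / 179.7 = 0.01380 mol.
Electrons per atom = n(e⁻)/n(M) = 0.04145 / 0.01380 = 3.00 ≈ 3, so the ion is M³⁺.

+3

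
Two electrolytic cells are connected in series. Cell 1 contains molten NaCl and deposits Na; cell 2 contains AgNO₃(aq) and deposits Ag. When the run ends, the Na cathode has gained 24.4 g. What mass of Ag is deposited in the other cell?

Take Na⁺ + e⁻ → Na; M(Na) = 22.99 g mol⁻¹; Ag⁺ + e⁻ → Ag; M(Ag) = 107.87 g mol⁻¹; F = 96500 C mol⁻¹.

114 g

n(Na) = 24.4 / 22.99 = 1.061 mol.
Since Na⁺ + e⁻ → Na, n(e⁻) passed = 1 × 1.061 = 1.061 mol.
Cells in series carry the same charge, so the same 1.061 mol of electrons passes through cell 2.
Ag⁺ + e⁻ → Ag, so n(Ag) = 1.061 / 1 = 1.061 mol.
m(Ag) = 1.061 × 107.87 = 114 g.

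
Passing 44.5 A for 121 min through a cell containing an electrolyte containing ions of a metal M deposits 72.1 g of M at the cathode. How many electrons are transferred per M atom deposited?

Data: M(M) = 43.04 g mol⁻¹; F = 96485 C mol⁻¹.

2

Q = I·t = 44.50 A × 7260.0 s = 323100 C, so n(e⁻) = 323100/96485 = 3.348 mol.
n(M) deposited = 72.1 / 43.04 = 1.675 mol.
Electrons per atom = n(e⁻)/n(M) = 3.348 / 1.675 = 2.00 ≈ 2, so the ion is M²⁺.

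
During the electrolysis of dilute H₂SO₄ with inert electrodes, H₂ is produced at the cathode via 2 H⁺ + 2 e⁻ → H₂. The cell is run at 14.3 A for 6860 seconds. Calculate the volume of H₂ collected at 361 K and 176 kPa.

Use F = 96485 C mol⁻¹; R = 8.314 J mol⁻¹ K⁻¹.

8.67 L

Q = I·t = 14.30 A × 6860.0 s = 98100 C.
n(e⁻) = Q/F = 98100 / 96485 = 1.017 mol.
2 electrons are transferred per H₂ molecule, so n(H₂) = 1.017 / 2 = 0.5084 mol.
V = nRT/P = (0.5084 × 8.314 × 361) / (176 × 10³ Pa) = 0.00867 m³ = 8.67 L.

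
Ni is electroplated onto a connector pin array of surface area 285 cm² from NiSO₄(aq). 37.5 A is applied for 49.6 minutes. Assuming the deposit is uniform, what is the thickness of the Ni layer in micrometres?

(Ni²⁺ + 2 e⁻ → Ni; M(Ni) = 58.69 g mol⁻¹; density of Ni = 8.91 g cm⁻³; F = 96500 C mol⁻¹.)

134 μm

Q = I·t = 37.50 × 2976.0 = 111600 C; n(e⁻) = 1.156 mol.
n(Ni) = n(e⁻)/2 = 0.5782 mol, so m = 0.5782 × 58.69 = 33.94 g.
Volume = m/ρ = 33.94 / 8.91 = 3.809 cm³.
Thickness = V/A = 3.809 / 285 = 0.0134 cm = 134 μm.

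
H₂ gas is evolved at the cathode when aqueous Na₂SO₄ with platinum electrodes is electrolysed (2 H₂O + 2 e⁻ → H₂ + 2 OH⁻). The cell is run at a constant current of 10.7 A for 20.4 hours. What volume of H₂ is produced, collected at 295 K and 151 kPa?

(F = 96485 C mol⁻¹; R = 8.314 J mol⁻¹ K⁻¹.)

Q = I·t = 10.70 A × 73440 s = 785800 C.
n(e⁻) = Q/F = 785800 / 96485 = 8.144 mol.
2 electrons are transferred per H₂ molecule, so n(H₂) = 8.144 / 2 = 4.072 mol.
V = nRT/P = (4.072 × 8.314 × 295) / (151 × 10³ Pa) = 0.0661 m³ = 66.1 L.

66.1 L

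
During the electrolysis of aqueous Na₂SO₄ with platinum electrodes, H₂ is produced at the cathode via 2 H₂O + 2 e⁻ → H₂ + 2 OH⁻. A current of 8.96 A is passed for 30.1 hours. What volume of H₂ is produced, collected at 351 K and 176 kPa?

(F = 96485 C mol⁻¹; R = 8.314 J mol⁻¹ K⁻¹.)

Q = I·t = 8.960 A × 108360 s = 970900 C.
n(e⁻) = Q/F = 970900 / 96485 = 10.06 mol.
2 electrons are transferred per H₂ molecule, so n(H₂) = 10.06 / 2 = 5.031 mol.
V = nRT/P = (5.031 × 8.314 × 351) / (176 × 10³ Pa) = 0.0834 m³ = 83.4 L.

83.4 L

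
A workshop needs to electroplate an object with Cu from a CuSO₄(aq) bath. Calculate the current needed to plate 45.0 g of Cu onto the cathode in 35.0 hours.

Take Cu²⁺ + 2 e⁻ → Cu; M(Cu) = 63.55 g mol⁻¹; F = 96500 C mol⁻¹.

n(Cu) = 45.0 / 63.55 = 0.7081 mol.
n(e⁻) = 2 × 0.7081 = 1.416 mol.
Q = n(e⁻)·F = 1.416 × 96500 = 136700 C.
I = Q/t = 136700 / 126000 s = 1.08 A.

1.08 A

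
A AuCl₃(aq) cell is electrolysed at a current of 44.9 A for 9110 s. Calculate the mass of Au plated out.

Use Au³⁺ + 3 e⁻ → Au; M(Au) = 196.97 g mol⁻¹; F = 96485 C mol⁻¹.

Q = I·t = 44.90 A × 9110.0 s = 409000 C.
n(e⁻) = Q/F = 409000 / 96485 = 4.239 mol.
Au³⁺ + 3 e⁻ → Au, so n(Au) = n(e⁻)/3 = 1.413 mol.
m = n·M = 1.413 × 196.97 = 278 g.

278 g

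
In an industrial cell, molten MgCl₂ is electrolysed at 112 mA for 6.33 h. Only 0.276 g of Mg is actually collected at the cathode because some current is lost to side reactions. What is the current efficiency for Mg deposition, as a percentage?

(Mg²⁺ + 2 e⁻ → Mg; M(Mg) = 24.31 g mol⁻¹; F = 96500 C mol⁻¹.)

Q = I·t = 0.1120 × 22788 = 2552 C; n(e⁻) = 2552/96500 = 0.02645 mol.
Theoretical n(Mg) = n(e⁻)/2 = 0.01322 mol, i.e. m_theo = 0.01322 × 24.31 = 0.3215 g.
Efficiency = m_actual / m_theo = 0.276 / 0.3215 = 85.9 %.

85.9 %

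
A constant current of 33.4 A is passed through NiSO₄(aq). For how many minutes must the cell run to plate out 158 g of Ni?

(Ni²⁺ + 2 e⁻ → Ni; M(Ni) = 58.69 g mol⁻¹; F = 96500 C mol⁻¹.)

n(Ni) = m/M = 158 / 58.69 = 2.692 mol.
Each Ni atom requires 2 electrons, so n(e⁻) = 2 × 2.692 = 5.384 mol.
Q = n(e⁻)·F = 5.384 × 96500 = 519600 C.
t = Q/I = 519600 / 33.40 A = 15560 s = 259 min.

259 min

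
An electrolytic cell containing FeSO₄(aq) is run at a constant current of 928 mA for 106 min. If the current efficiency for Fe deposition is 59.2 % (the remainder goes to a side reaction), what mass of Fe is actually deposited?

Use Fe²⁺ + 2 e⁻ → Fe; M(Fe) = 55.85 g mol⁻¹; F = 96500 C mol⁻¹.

Q = I·t = 0.9280 × 6360.0 = 5902 C.
n(e⁻) = 5902/96500 = 0.06116 mol; theoretically n(Fe) = 0.06116/2 = 0.03058 mol, m_theo = 1.708 g.
At 59.2 % efficiency, m_actual = 0.592 × 1.708 = 1.01 g.

1.01 g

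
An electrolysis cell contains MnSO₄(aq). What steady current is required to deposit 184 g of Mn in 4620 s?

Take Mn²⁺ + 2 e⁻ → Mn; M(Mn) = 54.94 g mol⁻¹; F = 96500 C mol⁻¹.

n(Mn) = 184 / 54.94 = 3.349 mol.
n(e⁻) = 2 × 3.349 = 6.698 mol.
Q = n(e⁻)·F = 6.698 × 96500 = 646400 C.
I = Q/t = 646400 / 4620.0 s = 140 A.

140 A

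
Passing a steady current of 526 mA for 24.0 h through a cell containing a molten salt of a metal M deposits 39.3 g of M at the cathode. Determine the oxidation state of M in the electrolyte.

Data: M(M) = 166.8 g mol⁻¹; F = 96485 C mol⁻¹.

+2

Q = I·t = 0.5260 A × 86400 s = 45450 C, so n(e⁻) = 45450/96485 = 0.4710 mol.
n(M) deposited = 39.3 / 166.8 = 0.2356 mol.
Electrons per atom = n(e⁻)/n(M) = 0.4710 / 0.2356 = 2.00 ≈ 2, so the ion is M²⁺.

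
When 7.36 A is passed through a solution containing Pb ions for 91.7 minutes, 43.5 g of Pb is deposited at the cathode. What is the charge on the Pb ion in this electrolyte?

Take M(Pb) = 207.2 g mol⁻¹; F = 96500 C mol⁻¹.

+2

Q = I·t = 7.360 A × 5502.0 s = 40490 C, so n(e⁻) = 40490/96500 = 0.4196 mol.
n(Pb) deposited = 43.5 / 207.2 = 0.2099 mol.
Electrons per atom = n(e⁻)/n(Pb) = 0.4196 / 0.2099 = 2.00 ≈ 2, so the ion is Pb²⁺.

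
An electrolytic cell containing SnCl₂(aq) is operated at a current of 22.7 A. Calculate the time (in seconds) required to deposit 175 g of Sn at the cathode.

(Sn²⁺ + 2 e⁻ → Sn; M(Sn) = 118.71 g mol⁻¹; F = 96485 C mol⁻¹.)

n(Sn) = m/M = 175 / 118.71 = 1.474 mol.
Each Sn atom requires 2 electrons, so n(e⁻) = 2 × 1.474 = 2.948 mol.
Q = n(e⁻)·F = 2.948 × 96485 = 284500 C.
t = Q/I = 284500 / 22.70 A = 12530 s.

12500 s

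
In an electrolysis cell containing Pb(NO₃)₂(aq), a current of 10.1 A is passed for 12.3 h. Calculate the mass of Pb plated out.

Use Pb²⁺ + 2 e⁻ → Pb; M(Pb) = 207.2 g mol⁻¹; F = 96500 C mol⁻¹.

Q = I·t = 10.10 A × 44280 s = 447200 C.
n(e⁻) = Q/F = 447200 / 96500 = 4.634 mol.
Pb²⁺ + 2 e⁻ → Pb, so n(Pb) = n(e⁻)/2 = 2.317 mol.
m = n·M = 2.317 × 207.2 = 480 g.

480 g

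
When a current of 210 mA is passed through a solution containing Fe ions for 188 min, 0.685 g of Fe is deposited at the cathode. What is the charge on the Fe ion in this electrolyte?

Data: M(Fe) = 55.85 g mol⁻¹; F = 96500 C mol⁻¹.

Q = I·t = 0.2100 A × 11280 s = 2369 C, so n(e⁻) = 2369/96500 = 0.02455 mol.
n(Fe) deposited = 0.685 / 55.85 = 0.01226 mol.
Electrons per atom = n(e⁻)/n(Fe) = 0.02455 / 0.01226 = 2.00 ≈ 2, so the ion is Fe²⁺.

+2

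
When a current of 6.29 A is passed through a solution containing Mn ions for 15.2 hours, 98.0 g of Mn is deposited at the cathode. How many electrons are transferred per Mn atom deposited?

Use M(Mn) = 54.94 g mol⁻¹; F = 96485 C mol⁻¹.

Q = I·t = 6.290 A × 54720 s = 344200 C, so n(e⁻) = 344200/96485 = 3.567 mol.
n(Mn) deposited = 98.0 / 54.94 = 1.784 mol.
Electrons per atom = n(e⁻)/n(Mn) = 3.567 / 1.784 = 2.00 ≈ 2, so the ion is Mn²⁺.

2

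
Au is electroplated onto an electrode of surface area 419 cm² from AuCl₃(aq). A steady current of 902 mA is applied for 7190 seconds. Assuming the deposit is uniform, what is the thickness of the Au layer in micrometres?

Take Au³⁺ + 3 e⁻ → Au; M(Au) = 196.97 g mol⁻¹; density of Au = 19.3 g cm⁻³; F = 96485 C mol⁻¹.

5.46 μm

Q = I·t = 0.9020 × 7190.0 = 6485 C; n(e⁻) = 0.06722 mol.
n(Au) = n(e⁻)/3 = 0.02241 mol, so m = 0.02241 × 196.97 = 4.413 g.
Volume = m/ρ = 4.413 / 19.3 = 0.2287 cm³.
Thickness = V/A = 0.2287 / 419 = 5.46 × 10⁻⁴ cm = 5.46 μm.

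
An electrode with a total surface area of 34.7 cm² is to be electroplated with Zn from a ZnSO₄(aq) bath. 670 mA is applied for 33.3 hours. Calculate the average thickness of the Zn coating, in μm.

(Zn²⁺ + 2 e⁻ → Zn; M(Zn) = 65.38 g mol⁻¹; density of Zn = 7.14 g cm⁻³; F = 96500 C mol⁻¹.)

Q = I·t = 0.6700 × 119880 = 80320 C; n(e⁻) = 0.8323 mol.
n(Zn) = n(e⁻)/2 = 0.4162 mol, so m = 0.4162 × 65.38 = 27.21 g.
Volume = m/ρ = 27.21 / 7.14 = 3.811 cm³.
Thickness = V/A = 3.811 / 34.7 = 0.110 cm = 1100 μm.

1100 μm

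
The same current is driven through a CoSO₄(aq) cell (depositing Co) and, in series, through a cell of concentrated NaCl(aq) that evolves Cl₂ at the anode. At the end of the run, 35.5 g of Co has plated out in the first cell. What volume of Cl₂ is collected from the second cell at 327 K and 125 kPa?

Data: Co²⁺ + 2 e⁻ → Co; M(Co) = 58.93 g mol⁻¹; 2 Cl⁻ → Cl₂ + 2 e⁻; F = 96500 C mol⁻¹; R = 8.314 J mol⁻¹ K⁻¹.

13.1 L

n(Co) = 35.5 / 58.93 = 0.6024 mol, so n(e⁻) = 2 × 0.6024 = 1.205 mol.
The cells are in series, so the same 1.205 mol of electrons passes through the second cell.
2 Cl⁻ → Cl₂ + 2 e⁻ — 2 mol e⁻ per mol Cl₂, so n(Cl₂) = 1.205/2 = 0.6024 mol.
V = nRT/P = (0.6024 × 8.314 × 327) / (125 × 10³) = 0.0131 m³ = 13.1 L.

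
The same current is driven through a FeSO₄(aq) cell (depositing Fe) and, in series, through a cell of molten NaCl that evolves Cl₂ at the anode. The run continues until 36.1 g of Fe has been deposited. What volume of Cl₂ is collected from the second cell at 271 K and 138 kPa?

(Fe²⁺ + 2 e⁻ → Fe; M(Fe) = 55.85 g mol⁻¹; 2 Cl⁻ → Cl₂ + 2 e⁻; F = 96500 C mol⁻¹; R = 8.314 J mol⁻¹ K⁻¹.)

10.6 L

n(Fe) = 36.1 / 55.85 = 0.6464 mol, so n(e⁻) = 2 × 0.6464 = 1.293 mol.
The cells are in series, so the same 1.293 mol of electrons passes through the second cell.
2 Cl⁻ → Cl₂ + 2 e⁻ — 2 mol e⁻ per mol Cl₂, so n(Cl₂) = 1.293/2 = 0.6464 mol.
V = nRT/P = (0.6464 × 8.314 × 271) / (138 × 10³) = 0.0106 m³ = 10.6 L.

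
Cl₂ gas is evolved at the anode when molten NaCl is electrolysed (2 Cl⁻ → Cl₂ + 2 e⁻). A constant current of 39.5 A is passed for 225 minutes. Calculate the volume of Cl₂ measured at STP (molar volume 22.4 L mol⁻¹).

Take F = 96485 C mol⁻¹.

Q = I·t = 39.50 A × 13500 s = 533200 C.
n(e⁻) = Q/F = 533200 / 96485 = 5.527 mol.
2 electrons are transferred per Cl₂ molecule, so n(Cl₂) = 5.527 / 2 = 2.763 mol.
V = n × V_m = 2.763 × 22.4 = 61.9 L.

61.9 L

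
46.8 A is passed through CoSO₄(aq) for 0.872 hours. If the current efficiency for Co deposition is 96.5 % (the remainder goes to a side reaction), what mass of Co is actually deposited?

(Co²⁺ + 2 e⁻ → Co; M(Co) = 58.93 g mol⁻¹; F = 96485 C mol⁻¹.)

43.3 g

Q = I·t = 46.80 × 3139.2 = 146900 C.
n(e⁻) = 146900/96485 = 1.523 mol; theoretically n(Co) = 1.523/2 = 0.7613 mol, m_theo = 44.87 g.
At 96.5 % efficiency, m_actual = 0.965 × 44.87 = 43.3 g.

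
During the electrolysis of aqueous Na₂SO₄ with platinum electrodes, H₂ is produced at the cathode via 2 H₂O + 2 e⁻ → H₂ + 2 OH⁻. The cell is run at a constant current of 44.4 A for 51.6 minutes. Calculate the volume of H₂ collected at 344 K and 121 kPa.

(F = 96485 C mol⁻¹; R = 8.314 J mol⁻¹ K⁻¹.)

16.8 L

Q = I·t = 44.40 A × 3096.0 s = 137500 C.
n(e⁻) = Q/F = 137500 / 96485 = 1.425 mol.
2 electrons are transferred per H₂ molecule, so n(H₂) = 1.425 / 2 = 0.7124 mol.
V = nRT/P = (0.7124 × 8.314 × 344) / (121 × 10³ Pa) = 0.0168 m³ = 16.8 L.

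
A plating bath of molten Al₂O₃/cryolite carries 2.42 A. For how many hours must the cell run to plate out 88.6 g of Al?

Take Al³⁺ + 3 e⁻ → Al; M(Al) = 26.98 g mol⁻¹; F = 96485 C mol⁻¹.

n(Al) = m/M = 88.6 / 26.98 = 3.284 mol.
Each Al atom requires 3 electrons, so n(e⁻) = 3 × 3.284 = 9.852 mol.
Q = n(e⁻)·F = 9.852 × 96485 = 950500 C.
t = Q/I = 950500 / 2.420 A = 392800 s = 109 h.

109 h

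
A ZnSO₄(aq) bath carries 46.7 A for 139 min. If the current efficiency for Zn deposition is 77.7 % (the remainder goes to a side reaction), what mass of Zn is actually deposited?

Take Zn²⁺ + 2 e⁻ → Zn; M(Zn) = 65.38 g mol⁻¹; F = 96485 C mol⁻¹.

Q = I·t = 46.70 × 8340.0 = 389500 C.
n(e⁻) = 389500/96485 = 4.037 mol; theoretically n(Zn) = 4.037/2 = 2.018 mol, m_theo = 132.0 g.
At 77.7 % efficiency, m_actual = 0.777 × 132.0 = 103 g.

103 g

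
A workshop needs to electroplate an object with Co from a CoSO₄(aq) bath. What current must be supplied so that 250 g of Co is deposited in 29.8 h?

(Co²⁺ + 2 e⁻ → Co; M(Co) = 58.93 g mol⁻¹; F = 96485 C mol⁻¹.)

n(Co) = 250 / 58.93 = 4.242 mol.
n(e⁻) = 2 × 4.242 = 8.485 mol.
Q = n(e⁻)·F = 8.485 × 96485 = 818600 C.
I = Q/t = 818600 / 107280 s = 7.63 A.

7.63 A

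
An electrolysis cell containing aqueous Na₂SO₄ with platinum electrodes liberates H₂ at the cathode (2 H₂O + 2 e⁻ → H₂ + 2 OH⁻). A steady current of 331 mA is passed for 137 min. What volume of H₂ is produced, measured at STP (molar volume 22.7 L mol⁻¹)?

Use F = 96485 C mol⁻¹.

0.320 L

Q = I·t = 0.3310 A × 8220.0 s = 2721 C.
n(e⁻) = Q/F = 2721 / 96485 = 0.02820 mol.
2 electrons are transferred per H₂ molecule, so n(H₂) = 0.02820 / 2 = 0.01410 mol.
V = n × V_m = 0.01410 × 22.7 = 0.320 L.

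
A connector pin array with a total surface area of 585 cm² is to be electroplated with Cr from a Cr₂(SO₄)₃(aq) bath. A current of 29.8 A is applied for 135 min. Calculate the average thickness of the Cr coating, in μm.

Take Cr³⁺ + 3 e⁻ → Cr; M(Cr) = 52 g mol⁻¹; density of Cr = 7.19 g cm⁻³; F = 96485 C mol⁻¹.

Q = I·t = 29.80 × 8100.0 = 241400 C; n(e⁻) = 2.502 mol.
n(Cr) = n(e⁻)/3 = 0.8339 mol, so m = 0.8339 × 52 = 43.36 g.
Volume = m/ρ = 43.36 / 7.19 = 6.031 cm³.
Thickness = V/A = 6.031 / 585 = 0.0103 cm = 103 μm.

103 μm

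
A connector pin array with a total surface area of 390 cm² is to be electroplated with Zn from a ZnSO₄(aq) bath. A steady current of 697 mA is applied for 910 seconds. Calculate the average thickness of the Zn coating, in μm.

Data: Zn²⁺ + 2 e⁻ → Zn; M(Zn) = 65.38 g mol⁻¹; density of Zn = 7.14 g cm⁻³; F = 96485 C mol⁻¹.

Q = I·t = 0.6970 × 910.00 = 634.3 C; n(e⁻) = 0.006574 mol.
n(Zn) = n(e⁻)/2 = 0.003287 mol, so m = 0.003287 × 65.38 = 0.2149 g.
Volume = m/ρ = 0.2149 / 7.14 = 0.03010 cm³.
Thickness = V/A = 0.03010 / 390 = 7.72 × 10⁻⁵ cm = 0.772 μm.

0.772 μm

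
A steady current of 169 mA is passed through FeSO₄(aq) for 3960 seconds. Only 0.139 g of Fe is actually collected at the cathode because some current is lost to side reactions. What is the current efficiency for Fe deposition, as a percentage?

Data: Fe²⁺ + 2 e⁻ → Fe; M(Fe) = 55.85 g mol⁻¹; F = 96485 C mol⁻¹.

Q = I·t = 0.1690 × 3960.0 = 669.2 C; n(e⁻) = 669.2/96485 = 0.006936 mol.
Theoretical n(Fe) = n(e⁻)/2 = 0.003468 mol, i.e. m_theo = 0.003468 × 55.85 = 0.1937 g.
Efficiency = m_actual / m_theo = 0.139 / 0.1937 = 71.8 %.

71.8 %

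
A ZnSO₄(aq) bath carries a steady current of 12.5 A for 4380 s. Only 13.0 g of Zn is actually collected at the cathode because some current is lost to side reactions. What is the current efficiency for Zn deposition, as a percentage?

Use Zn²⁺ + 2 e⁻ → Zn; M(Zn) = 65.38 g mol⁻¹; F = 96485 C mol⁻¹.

Q = I·t = 12.50 × 4380.0 = 54750 C; n(e⁻) = 54750/96485 = 0.5674 mol.
Theoretical n(Zn) = n(e⁻)/2 = 0.2837 mol, i.e. m_theo = 0.2837 × 65.38 = 18.55 g.
Efficiency = m_actual / m_theo = 13.0 / 18.55 = 70.1 %.

70.1 %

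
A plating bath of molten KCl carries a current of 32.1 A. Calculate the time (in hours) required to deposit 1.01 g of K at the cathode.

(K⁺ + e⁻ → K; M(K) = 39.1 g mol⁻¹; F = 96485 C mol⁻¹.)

n(K) = m/M = 1.01 / 39.1 = 0.02583 mol.
Each K atom requires 1 electron, so n(e⁻) = 1 × 0.02583 = 0.02583 mol.
Q = n(e⁻)·F = 0.02583 × 96485 = 2492 C.
t = Q/I = 2492 / 32.10 A = 77.64 s = 0.0216 h.

0.0216 h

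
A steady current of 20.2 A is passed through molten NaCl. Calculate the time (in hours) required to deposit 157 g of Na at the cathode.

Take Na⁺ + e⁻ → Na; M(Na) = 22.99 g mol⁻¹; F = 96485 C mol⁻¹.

9.06 h

n(Na) = m/M = 157 / 22.99 = 6.829 mol.
Each Na atom requires 1 electron, so n(e⁻) = 1 × 6.829 = 6.829 mol.
Q = n(e⁻)·F = 6.829 × 96485 = 658900 C.
t = Q/I = 658900 / 20.20 A = 32620 s = 9.06 h.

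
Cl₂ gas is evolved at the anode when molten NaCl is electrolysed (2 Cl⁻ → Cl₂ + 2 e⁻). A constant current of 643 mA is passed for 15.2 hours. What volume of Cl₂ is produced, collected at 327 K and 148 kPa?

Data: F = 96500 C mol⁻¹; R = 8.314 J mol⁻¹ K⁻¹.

Q = I·t = 0.6430 A × 54720 s = 35180 C.
n(e⁻) = Q/F = 35180 / 96500 = 0.3646 mol.
2 electrons are transferred per Cl₂ molecule, so n(Cl₂) = 0.3646 / 2 = 0.1823 mol.
V = nRT/P = (0.1823 × 8.314 × 327) / (148 × 10³ Pa) = 0.00335 m³ = 3.35 L.

3.35 L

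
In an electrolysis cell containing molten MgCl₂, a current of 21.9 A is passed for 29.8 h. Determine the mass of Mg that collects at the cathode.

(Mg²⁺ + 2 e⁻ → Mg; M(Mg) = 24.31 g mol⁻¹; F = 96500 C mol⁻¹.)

296 g

Q = I·t = 21.90 A × 107280 s = 2349000 C.
n(e⁻) = Q/F = 2349000 / 96500 = 24.35 mol.
Mg²⁺ + 2 e⁻ → Mg, so n(Mg) = n(e⁻)/2 = 12.17 mol.
m = n·M = 12.17 × 24.31 = 296 g.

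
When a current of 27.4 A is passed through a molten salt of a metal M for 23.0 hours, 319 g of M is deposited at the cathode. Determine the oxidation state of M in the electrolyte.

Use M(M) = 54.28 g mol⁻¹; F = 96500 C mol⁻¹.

+4

Q = I·t = 27.40 A × 82800 s = 2269000 C, so n(e⁻) = 2269000/96500 = 23.51 mol.
n(M) deposited = 319 / 54.28 = 5.877 mol.
Electrons per atom = n(e⁻)/n(M) = 23.51 / 5.877 = 4.00 ≈ 4, so the ion is M⁴⁺.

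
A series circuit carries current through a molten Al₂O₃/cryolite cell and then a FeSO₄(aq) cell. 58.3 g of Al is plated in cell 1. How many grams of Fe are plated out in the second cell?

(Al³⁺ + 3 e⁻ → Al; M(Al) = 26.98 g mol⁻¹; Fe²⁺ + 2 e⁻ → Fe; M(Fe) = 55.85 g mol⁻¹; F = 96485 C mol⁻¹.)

n(Al) = 58.3 / 26.98 = 2.161 mol.
Since Al³⁺ + 3 e⁻ → Al, n(e⁻) passed = 3 × 2.161 = 6.483 mol.
Cells in series carry the same charge, so the same 6.483 mol of electrons passes through cell 2.
Fe²⁺ + 2 e⁻ → Fe, so n(Fe) = 6.483 / 2 = 3.241 mol.
m(Fe) = 3.241 × 55.85 = 181 g.

181 g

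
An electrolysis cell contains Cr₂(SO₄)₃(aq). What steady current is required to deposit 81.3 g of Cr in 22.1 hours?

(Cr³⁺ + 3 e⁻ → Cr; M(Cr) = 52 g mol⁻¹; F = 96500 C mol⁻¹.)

5.69 A

n(Cr) = 81.3 / 52 = 1.563 mol.
n(e⁻) = 3 × 1.563 = 4.690 mol.
Q = n(e⁻)·F = 4.690 × 96500 = 452600 C.
I = Q/t = 452600 / 79560 s = 5.69 A.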